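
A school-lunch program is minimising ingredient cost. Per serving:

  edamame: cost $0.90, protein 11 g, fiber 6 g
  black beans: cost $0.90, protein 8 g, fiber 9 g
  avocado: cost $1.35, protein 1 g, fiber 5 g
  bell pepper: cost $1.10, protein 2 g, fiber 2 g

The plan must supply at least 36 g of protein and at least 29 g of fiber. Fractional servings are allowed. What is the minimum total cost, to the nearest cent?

$3.44

Compare the cost at each extreme point of the feasible region.
edamame only: max(36/11, 29/6) = 4.833 servings → $4.35.
black beans only: max(36/8, 29/9) = 4.5 servings → $4.05.
avocado only: max(36/1, 29/5) = 36 servings → $48.60.
bell pepper only: max(36/2, 29/2) = 18 servings → $19.80.
edamame + black beans with both tight: 1.804 servings and 2.02 servings → $3.44.
edamame + avocado with both tight: 3.082 servings and 2.102 servings → $5.61.
edamame + bell pepper with both tight: 1.4 servings and 10.3 servings → $12.59.
black beans + avocado: intersection lies outside the first quadrant.
black beans + bell pepper with both targets exact would need a negative amount; discard.
avocado + bell pepper: the both-tight solution has a negative serving — not a feasible corner.
The minimum over all feasible corners is $3.44.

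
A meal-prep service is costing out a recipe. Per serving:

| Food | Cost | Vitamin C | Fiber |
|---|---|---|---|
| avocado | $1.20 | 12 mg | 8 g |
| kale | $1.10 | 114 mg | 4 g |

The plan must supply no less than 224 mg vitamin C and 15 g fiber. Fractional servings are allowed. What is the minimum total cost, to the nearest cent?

Compare the cost at each extreme point of the feasible region.
avocado only: max(224/12, 15/8) = 18.67 servings → $22.40.
kale only: max(224/114, 15/4) = 3.75 servings → $4.12.
avocado + kale with both tight: 0.9421 servings and 1.866 servings → $3.18.
The minimum over all feasible corners is $3.18.

$3.18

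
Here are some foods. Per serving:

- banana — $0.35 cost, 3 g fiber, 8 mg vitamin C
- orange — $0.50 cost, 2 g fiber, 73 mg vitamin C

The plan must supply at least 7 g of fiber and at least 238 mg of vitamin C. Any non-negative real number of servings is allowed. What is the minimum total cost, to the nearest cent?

A basic optimal solution has at most two foods positive. Try each food alone and each pair with both targets met exactly.
banana only: max(7/3, 238/8) = 29.75 servings → $10.41.
orange only: max(7/2, 238/73) = 3.5 servings → $1.75.
banana + orange with both tight: 0.1724 servings and 3.241 servings → $1.68.
So the least-cost plan costs $1.68.

$1.68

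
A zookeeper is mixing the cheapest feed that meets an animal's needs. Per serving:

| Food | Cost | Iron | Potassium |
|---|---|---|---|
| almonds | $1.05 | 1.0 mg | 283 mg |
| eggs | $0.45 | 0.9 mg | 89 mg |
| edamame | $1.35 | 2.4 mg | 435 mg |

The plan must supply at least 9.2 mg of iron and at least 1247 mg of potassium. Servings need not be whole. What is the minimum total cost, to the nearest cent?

Two binding constraints pin down two serving amounts, so the optimal mix uses at most two foods. The candidates are each food alone (scaled to the tighter of iron/potassium) and each pair with both constraints tight.
almonds only: max(9.2/1.0, 1247/283) = 9.2 servings → $9.66.
eggs only: max(9.2/0.9, 1247/89) = 14.01 servings → $6.31.
edamame only: max(9.2/2.4, 1247/435) = 3.833 servings → $5.17.
almonds + eggs with both tight: 1.832 servings and 8.187 servings → $5.61.
almonds + edamame with both targets exact would need a negative amount; discard.
eggs + edamame with both tight: 5.673 servings and 1.706 servings → $4.86.
So the least-cost plan costs $4.86.

$4.86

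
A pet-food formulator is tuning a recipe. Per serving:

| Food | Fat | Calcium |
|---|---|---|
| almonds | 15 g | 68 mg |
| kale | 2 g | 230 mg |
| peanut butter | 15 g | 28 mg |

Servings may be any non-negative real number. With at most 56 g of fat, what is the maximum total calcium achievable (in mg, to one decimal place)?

Calcium per g fat: kale 115, almonds 4.533, peanut butter 1.867.
With no serving limits, spend the whole fat allowance on kale: 56 g / 2 g × 230 mg = 6440.0 mg.

6440.0 mg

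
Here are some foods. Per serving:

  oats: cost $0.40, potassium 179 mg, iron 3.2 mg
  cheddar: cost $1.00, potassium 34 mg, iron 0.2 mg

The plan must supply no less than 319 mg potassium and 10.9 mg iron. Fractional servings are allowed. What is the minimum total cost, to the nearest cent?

$1.36

oats only: max(319/179, 10.9/3.2) = 3.406 servings → $1.36.
cheddar only: max(319/34, 10.9/0.2) = 54.5 servings → $54.50.
oats + cheddar with both targets exact would need a negative amount; discard.
So the least-cost plan costs $1.36.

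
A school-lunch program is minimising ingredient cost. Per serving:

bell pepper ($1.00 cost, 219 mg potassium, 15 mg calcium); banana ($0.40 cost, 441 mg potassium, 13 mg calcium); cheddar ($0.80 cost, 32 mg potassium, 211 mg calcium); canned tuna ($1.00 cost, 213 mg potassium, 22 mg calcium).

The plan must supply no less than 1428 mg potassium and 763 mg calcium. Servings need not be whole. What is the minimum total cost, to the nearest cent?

$3.94

Two binding constraints pin down two serving amounts, so the optimal mix uses at most two foods. The candidates are each food alone (scaled to the tighter of potassium/calcium) and each pair with both constraints tight.
bell pepper only: max(1428/219, 763/15) = 50.87 servings → $50.87.
banana only: max(1428/441, 763/13) = 58.69 servings → $23.48.
cheddar only: max(1428/32, 763/211) = 44.62 servings → $35.70.
canned tuna only: max(1428/213, 763/22) = 34.68 servings → $34.68.
bell pepper + banana with both targets exact would need a negative amount; discard.
bell pepper + cheddar with both tight: 6.055 servings and 3.186 servings → $8.60.
bell pepper + canned tuna: the both-tight solution has a negative serving — not a feasible corner.
banana + cheddar with both tight: 2.989 servings and 3.432 servings → $3.94.
banana + canned tuna: the both-tight solution has a negative serving — not a feasible corner.
cheddar + canned tuna with both tight: 2.964 servings and 6.259 servings → $8.63.
The minimum over all feasible corners is $3.94.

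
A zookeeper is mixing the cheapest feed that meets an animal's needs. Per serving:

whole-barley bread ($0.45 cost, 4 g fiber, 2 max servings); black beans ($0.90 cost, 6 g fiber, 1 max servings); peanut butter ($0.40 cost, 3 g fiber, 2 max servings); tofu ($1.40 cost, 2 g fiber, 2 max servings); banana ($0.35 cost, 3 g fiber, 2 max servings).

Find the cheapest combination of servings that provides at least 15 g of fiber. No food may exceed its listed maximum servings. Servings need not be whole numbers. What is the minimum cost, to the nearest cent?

Cost per g of fiber: whole-barley bread $0.1125, banana $0.1167, peanut butter $0.1333, black beans $0.1500, tofu $0.7000.
Take 2 servings of whole-barley bread: +8.0 g fiber for $0.90 (total $0.90, still need 7.0 g).
Take 2 servings of banana: +6.0 g fiber for $0.70 (total $1.60, still need 1.0 g).
Take 0.3333 servings of peanut butter: +1.0 g fiber for $0.13 (total $1.73, still need 0.0 g).
Greedy by cheapest-per-g is optimal for a single linear constraint, so the minimum cost is $1.73.

$1.73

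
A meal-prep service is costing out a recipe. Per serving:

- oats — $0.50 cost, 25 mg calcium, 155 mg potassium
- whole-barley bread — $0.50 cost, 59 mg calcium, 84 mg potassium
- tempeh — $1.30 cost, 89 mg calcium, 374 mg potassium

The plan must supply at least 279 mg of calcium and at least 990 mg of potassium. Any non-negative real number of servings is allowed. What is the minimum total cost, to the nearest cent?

$3.67

A basic optimal solution has at most two foods positive. Try each food alone and each pair with both targets met exactly.
oats only: max(279/25, 990/155) = 11.16 servings → $5.58.
whole-barley bread only: max(279/59, 990/84) = 11.79 servings → $5.89.
tempeh only: max(279/89, 990/374) = 3.135 servings → $4.08.
oats + whole-barley bread with both tight: 4.964 servings and 2.625 servings → $3.79.
oats + tempeh: the both-tight solution has a negative serving — not a feasible corner.
whole-barley bread + tempeh with both tight: 1.113 servings and 2.397 servings → $3.67.
Cheapest feasible corner: $3.67.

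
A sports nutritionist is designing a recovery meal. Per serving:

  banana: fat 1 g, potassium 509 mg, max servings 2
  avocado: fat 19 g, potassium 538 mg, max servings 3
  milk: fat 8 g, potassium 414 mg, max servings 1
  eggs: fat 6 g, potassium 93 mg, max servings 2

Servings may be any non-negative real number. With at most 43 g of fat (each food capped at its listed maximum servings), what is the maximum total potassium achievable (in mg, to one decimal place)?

2366.4 mg

Potassium per g fat: banana 509, milk 51.75, avocado 28.32, eggs 15.5.
Take 2 servings of banana: uses 2 g fat, +1018.0 mg potassium (running total 1018.0 mg).
Take 1 serving of milk: uses 8 g fat, +414.0 mg potassium (running total 1432.0 mg).
Take 1.737 servings of avocado: uses 33 g fat, +934.4 mg potassium (running total 2366.4 mg).
Filling greedily by potassium-per-g fat is optimal for one linear limit, giving 2366.4 mg.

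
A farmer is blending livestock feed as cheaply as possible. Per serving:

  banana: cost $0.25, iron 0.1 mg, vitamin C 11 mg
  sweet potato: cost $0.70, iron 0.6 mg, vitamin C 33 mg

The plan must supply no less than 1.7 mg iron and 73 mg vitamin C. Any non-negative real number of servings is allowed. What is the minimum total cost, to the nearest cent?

At the optimum either one food covers both requirements or two foods hit both targets exactly; no other combination can be cheaper.
banana only: max(1.7/0.1, 73/11) = 17 servings → $4.25.
sweet potato only: max(1.7/0.6, 73/33) = 2.833 servings → $1.98.
banana + sweet potato: the both-tight solution has a negative serving — not a feasible corner.
Cheapest feasible corner: $1.98.

$1.98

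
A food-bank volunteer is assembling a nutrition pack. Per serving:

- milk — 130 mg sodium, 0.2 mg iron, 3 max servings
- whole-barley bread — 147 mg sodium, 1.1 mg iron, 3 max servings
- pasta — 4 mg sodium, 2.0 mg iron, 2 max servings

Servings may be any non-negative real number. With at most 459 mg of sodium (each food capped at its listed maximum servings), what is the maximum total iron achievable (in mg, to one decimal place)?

Iron per mg sodium: pasta 0.5, whole-barley bread 0.007483, milk 0.001538.
Take 2 servings of pasta: uses 8 mg sodium, +4.0 mg iron (running total 4.0 mg).
Take 3 servings of whole-barley bread: uses 441 mg sodium, +3.3 mg iron (running total 7.3 mg).
Take 0.07692 servings of milk: uses 10 mg sodium, +0.0 mg iron (running total 7.3 mg).
Filling greedily by iron-per-mg sodium is optimal for one linear limit, giving 7.3 mg.

7.3 mg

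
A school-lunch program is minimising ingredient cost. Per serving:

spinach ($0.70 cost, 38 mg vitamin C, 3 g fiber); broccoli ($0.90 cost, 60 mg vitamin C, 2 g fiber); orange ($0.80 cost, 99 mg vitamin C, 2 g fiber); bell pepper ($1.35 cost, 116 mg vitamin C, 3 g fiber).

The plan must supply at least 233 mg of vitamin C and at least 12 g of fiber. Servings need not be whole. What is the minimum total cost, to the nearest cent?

$3.17

At the optimum either one food covers both requirements or two foods hit both targets exactly; no other combination can be cheaper.
spinach only: max(233/38, 12/3) = 6.132 servings → $4.29.
broccoli only: max(233/60, 12/2) = 6 servings → $5.40.
orange only: max(233/99, 12/2) = 6 servings → $4.80.
bell pepper only: max(233/116, 12/3) = 4 servings → $5.40.
spinach + broccoli with both tight: 2.442 servings and 2.337 servings → $3.81.
spinach + orange with both tight: 3.267 servings and 1.1 servings → $3.17.
spinach + bell pepper with both tight: 2.962 servings and 1.038 servings → $3.48.
broccoli + orange with both targets exact would need a negative amount; discard.
broccoli + bell pepper: the both-tight solution has a negative serving — not a feasible corner.
orange + bell pepper with both targets exact would need a negative amount; discard.
The minimum over all feasible corners is $3.17.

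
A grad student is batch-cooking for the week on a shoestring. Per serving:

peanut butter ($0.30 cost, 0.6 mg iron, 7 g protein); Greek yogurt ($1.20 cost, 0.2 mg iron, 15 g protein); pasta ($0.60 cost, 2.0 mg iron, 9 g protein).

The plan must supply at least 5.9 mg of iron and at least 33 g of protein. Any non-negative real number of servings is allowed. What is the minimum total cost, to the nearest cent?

$1.95

Two binding constraints pin down two serving amounts, so the optimal mix uses at most two foods. The candidates are each food alone (scaled to the tighter of iron/protein) and each pair with both constraints tight.
peanut butter only: max(5.9/0.6, 33/7) = 9.833 servings → $2.95.
Greek yogurt only: max(5.9/0.2, 33/15) = 29.5 servings → $35.40.
pasta only: max(5.9/2.0, 33/9) = 3.667 servings → $2.20.
peanut butter + Greek yogurt: intersection lies outside the first quadrant.
peanut butter + pasta with both tight: 1.5 servings and 2.5 servings → $1.95.
Greek yogurt + pasta with both tight: 0.4574 servings and 2.904 servings → $2.29.
The minimum over all feasible corners is $1.95.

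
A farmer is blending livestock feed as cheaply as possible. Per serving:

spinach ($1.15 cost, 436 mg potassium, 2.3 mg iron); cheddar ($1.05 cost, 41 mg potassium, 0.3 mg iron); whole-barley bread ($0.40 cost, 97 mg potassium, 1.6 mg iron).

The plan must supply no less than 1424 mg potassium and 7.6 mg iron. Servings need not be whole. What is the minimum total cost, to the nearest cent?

A basic optimal solution has at most two foods positive. Try each food alone and each pair with both targets met exactly.
spinach only: max(1424/436, 7.6/2.3) = 3.304 servings → $3.80.
cheddar only: max(1424/41, 7.6/0.3) = 34.73 servings → $36.47.
whole-barley bread only: max(1424/97, 7.6/1.6) = 14.68 servings → $5.87.
spinach + cheddar with both tight: 3.167 servings and 1.052 servings → $4.75.
spinach + whole-barley bread with both tight: 3.248 servings and 0.08093 servings → $3.77.
cheddar + whole-barley bread with both targets exact would need a negative amount; discard.
Cheapest feasible corner: $3.77.

$3.77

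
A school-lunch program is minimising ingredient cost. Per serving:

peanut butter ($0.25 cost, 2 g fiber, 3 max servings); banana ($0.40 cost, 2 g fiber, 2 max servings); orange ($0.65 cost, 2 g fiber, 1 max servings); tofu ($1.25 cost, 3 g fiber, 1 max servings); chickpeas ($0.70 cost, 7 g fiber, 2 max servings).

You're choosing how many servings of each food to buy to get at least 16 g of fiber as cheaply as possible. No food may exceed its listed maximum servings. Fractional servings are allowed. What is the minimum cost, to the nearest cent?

$1.65

Cost per g of fiber: chickpeas $0.1000, peanut butter $0.1250, banana $0.2000, orange $0.3250, tofu $0.4167.
Take 2 servings of chickpeas: +14.0 g fiber for $1.40 (total $1.40, still need 2.0 g).
Take 1 serving of peanut butter: +2.0 g fiber for $0.25 (total $1.65, still need 0.0 g).
Greedy by cheapest-per-g is optimal for a single linear constraint, so the minimum cost is $1.65.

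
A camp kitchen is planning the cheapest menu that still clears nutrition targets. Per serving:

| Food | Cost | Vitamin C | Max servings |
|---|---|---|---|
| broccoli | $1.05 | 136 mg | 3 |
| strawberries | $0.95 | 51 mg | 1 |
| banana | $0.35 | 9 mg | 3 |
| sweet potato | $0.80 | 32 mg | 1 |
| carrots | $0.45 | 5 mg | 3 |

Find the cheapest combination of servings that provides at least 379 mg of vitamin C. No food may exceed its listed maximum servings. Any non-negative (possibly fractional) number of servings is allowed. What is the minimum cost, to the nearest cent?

Cost per mg of vitamin C: broccoli $0.0077, strawberries $0.0186, sweet potato $0.0250, banana $0.0389, carrots $0.0900.
Take 2.787 servings of broccoli: +379.0 mg vitamin C for $2.93 (total $2.93, still need 0.0 mg).
Greedy by cheapest-per-mg is optimal for a single linear constraint, so the minimum cost is $2.93.

$2.93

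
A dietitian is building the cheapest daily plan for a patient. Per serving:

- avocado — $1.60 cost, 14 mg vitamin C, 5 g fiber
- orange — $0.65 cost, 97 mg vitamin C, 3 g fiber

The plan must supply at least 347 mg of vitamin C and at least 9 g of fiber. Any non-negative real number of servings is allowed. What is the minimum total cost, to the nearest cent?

$2.33

Two binding constraints pin down two serving amounts, so the optimal mix uses at most two foods. The candidates are each food alone (scaled to the tighter of vitamin C/fiber) and each pair with both constraints tight.
avocado only: max(347/14, 9/5) = 24.79 servings → $39.66.
orange only: max(347/97, 9/3) = 3.577 servings → $2.33.
avocado + orange with both targets exact would need a negative amount; discard.
The minimum over all feasible corners is $2.33.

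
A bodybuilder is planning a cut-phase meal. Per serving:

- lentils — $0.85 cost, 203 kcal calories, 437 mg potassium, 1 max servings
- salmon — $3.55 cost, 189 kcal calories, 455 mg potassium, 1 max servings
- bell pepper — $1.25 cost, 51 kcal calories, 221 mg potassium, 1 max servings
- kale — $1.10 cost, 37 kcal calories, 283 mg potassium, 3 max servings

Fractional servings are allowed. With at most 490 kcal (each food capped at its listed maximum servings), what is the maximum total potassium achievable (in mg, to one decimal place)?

1824.2 mg

Potassium per kcal: kale 7.649, bell pepper 4.333, salmon 2.407, lentils 2.153.
Take 3 servings of kale: uses 111 kcal, +849.0 mg potassium (running total 849.0 mg).
Take 1 serving of bell pepper: uses 51 kcal, +221.0 mg potassium (running total 1070.0 mg).
Take 1 serving of salmon: uses 189 kcal, +455.0 mg potassium (running total 1525.0 mg).
Take 0.6847 servings of lentils: uses 139 kcal, +299.2 mg potassium (running total 1824.2 mg).
Greedy by best ratio exhausts the calories allowance optimally: 1824.2 mg.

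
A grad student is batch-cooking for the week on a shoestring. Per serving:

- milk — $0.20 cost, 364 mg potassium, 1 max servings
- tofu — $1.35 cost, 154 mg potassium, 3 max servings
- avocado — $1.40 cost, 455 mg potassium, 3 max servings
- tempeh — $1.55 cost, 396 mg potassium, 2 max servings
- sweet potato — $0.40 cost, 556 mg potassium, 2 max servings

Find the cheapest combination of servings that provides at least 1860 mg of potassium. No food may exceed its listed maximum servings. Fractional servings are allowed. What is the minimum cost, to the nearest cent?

$2.18

Cost per mg of potassium: milk $0.0005, sweet potato $0.0007, avocado $0.0031, tempeh $0.0039, tofu $0.0088.
Take 1 serving of milk: +364.0 mg potassium for $0.20 (total $0.20, still need 1496.0 mg).
Take 2 servings of sweet potato: +1112.0 mg potassium for $0.80 (total $1.00, still need 384.0 mg).
Take 0.844 servings of avocado: +384.0 mg potassium for $1.18 (total $2.18, still need 0.0 mg).
Filling from the cheapest source first is optimal under one linear minimum: $2.18.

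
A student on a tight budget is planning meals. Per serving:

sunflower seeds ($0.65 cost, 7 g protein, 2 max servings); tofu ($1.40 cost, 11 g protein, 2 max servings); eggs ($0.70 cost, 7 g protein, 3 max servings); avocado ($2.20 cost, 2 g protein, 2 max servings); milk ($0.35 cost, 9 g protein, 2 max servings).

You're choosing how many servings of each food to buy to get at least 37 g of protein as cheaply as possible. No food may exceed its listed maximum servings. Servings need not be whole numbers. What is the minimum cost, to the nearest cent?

$2.50

Cost per g of protein: milk $0.0389, sunflower seeds $0.0929, eggs $0.1000, tofu $0.1273, avocado $1.1000.
Take 2 servings of milk: +18.0 g protein for $0.70 (total $0.70, still need 19.0 g).
Take 2 servings of sunflower seeds: +14.0 g protein for $1.30 (total $2.00, still need 5.0 g).
Take 0.7143 servings of eggs: +5.0 g protein for $0.50 (total $2.50, still need 0.0 g).
Filling from the cheapest source first is optimal under one linear minimum: $2.50.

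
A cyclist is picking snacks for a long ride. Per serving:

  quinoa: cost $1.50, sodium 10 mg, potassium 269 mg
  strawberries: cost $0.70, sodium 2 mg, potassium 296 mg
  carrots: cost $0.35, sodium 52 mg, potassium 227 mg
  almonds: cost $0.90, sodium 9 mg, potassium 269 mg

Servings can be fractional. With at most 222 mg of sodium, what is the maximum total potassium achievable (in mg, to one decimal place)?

Potassium per mg sodium: strawberries 148, almonds 29.89, quinoa 26.9, carrots 4.365.
With no serving limits, spend the whole sodium allowance on strawberries: 222 mg / 2 mg × 296 mg = 32856.0 mg.

32856.0 mg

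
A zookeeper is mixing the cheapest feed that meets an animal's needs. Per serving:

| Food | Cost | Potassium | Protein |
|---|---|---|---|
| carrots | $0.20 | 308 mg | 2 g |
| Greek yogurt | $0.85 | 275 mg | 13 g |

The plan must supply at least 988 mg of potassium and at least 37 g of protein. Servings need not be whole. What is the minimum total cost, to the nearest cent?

$2.47

This is a tiny linear program; its minimum lies at a vertex of the feasible set. List the vertices and price them.
carrots only: max(988/308, 37/2) = 18.5 servings → $3.70.
Greek yogurt only: max(988/275, 37/13) = 3.593 servings → $3.05.
carrots + Greek yogurt with both tight: 0.7727 servings and 2.727 servings → $2.47.
The minimum over all feasible corners is $2.47.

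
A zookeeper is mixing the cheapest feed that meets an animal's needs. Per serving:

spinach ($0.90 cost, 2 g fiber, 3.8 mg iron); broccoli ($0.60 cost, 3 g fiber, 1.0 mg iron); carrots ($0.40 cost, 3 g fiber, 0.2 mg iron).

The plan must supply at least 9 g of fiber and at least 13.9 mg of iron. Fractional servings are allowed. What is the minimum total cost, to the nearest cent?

Check every corner: each single food scaled to meet both minima, and each pair solved so both constraints bind.
spinach only: max(9/2, 13.9/3.8) = 4.5 servings → $4.05.
broccoli only: max(9/3, 13.9/1.0) = 13.9 servings → $8.34.
carrots only: max(9/3, 13.9/0.2) = 69.5 servings → $27.80.
spinach + broccoli with both tight: 3.479 servings and 0.6809 servings → $3.54.
spinach + carrots with both tight: 3.627 servings and 0.5818 servings → $3.50.
broccoli + carrots with both targets exact would need a negative amount; discard.
Cheapest feasible corner: $3.50.

$3.50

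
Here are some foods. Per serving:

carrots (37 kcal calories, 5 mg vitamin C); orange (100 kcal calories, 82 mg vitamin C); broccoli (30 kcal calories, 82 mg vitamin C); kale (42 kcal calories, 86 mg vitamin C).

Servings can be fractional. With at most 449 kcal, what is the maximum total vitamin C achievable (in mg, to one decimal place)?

1227.3 mg

Vitamin C per kcal: broccoli 2.733, kale 2.048, orange 0.82, carrots 0.1351.
With no serving limits, spend the whole calories allowance on broccoli: 449 kcal / 30 kcal × 82 mg = 1227.3 mg.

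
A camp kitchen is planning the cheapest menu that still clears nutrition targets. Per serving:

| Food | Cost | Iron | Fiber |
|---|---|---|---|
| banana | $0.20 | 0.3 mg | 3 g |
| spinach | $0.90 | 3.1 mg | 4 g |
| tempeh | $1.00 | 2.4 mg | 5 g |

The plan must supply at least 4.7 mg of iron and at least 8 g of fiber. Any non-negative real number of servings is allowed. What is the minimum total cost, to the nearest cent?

$1.45

The cheapest plan sits at a corner of the feasible region — with two constraints it uses at most two foods.
banana only: max(4.7/0.3, 8/3) = 15.67 servings → $3.13.
spinach only: max(4.7/3.1, 8/4) = 2 servings → $1.80.
tempeh only: max(4.7/2.4, 8/5) = 1.958 servings → $1.96.
banana + spinach with both tight: 0.7407 servings and 1.444 servings → $1.45.
banana + tempeh: the both-tight solution has a negative serving — not a feasible corner.
spinach + tempeh with both tight: 0.7288 servings and 1.017 servings → $1.67.
Cheapest feasible corner: $1.45.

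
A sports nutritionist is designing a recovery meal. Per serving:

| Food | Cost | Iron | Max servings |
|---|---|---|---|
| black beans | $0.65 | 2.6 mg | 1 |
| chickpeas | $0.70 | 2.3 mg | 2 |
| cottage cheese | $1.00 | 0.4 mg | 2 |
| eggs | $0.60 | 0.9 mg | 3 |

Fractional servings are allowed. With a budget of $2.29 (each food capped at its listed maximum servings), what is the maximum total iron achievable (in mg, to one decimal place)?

7.6 mg

Iron per dollar: black beans 4, chickpeas 3.286, eggs 1.5, cottage cheese 0.4.
Take 1 serving of black beans: spends $0.65, +2.6 mg iron (running total 2.6 mg).
Take 2 servings of chickpeas: spends $1.40, +4.6 mg iron (running total 7.2 mg).
Take 0.4 servings of eggs: spends $0.24, +0.4 mg iron (running total 7.6 mg).
Greedy by best ratio exhausts the cost allowance optimally: 7.6 mg.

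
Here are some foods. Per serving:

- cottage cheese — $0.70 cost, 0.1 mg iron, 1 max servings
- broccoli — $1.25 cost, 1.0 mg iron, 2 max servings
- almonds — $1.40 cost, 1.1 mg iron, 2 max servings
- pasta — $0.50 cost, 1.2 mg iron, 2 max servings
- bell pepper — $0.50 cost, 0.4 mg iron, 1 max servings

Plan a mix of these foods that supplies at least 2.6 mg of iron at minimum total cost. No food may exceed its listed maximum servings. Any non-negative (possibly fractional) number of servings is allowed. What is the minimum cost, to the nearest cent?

Cost per mg of iron: pasta $0.4167, broccoli $1.2500, bell pepper $1.2500, almonds $1.2727, cottage cheese $7.0000.
Take 2 servings of pasta: +2.4 mg iron for $1.00 (total $1.00, still need 0.2 mg).
Take 0.2 servings of broccoli: +0.2 mg iron for $0.25 (total $1.25, still need 0.0 mg).
Greedy by cheapest-per-mg is optimal for a single linear constraint, so the minimum cost is $1.25.

$1.25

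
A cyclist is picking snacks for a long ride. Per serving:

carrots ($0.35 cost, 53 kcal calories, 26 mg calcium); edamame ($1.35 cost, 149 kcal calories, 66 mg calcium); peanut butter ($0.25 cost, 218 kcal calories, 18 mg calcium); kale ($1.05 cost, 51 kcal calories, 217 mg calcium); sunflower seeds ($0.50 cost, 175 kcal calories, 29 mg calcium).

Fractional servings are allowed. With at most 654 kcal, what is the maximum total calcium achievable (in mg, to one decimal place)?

2782.7 mg

Calcium per kcal: kale 4.255, carrots 0.4906, edamame 0.443, sunflower seeds 0.1657, peanut butter 0.08257.
With no serving limits, spend the whole calories allowance on kale: 654 kcal / 51 kcal × 217 mg = 2782.7 mg.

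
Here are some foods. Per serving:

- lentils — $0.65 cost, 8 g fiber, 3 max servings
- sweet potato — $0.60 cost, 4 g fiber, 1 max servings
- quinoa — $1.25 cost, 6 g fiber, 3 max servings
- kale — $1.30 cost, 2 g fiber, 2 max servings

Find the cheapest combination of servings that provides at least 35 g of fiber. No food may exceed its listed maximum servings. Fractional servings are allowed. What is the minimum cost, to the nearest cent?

Cost per g of fiber: lentils $0.0813, sweet potato $0.1500, quinoa $0.2083, kale $0.6500.
Take 3 servings of lentils: +24.0 g fiber for $1.95 (total $1.95, still need 11.0 g).
Take 1 serving of sweet potato: +4.0 g fiber for $0.60 (total $2.55, still need 7.0 g).
Take 1.167 servings of quinoa: +7.0 g fiber for $1.46 (total $4.01, still need 0.0 g).
Filling from the cheapest source first is optimal under one linear minimum: $4.01.

$4.01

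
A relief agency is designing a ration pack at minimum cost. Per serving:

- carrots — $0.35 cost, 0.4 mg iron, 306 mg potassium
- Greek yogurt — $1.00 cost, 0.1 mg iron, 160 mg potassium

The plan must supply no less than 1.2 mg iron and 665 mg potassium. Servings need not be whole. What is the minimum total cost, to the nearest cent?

A basic optimal solution has at most two foods positive. Try each food alone and each pair with both targets met exactly.
carrots only: max(1.2/0.4, 665/306) = 3 servings → $1.05.
Greek yogurt only: max(1.2/0.1, 665/160) = 12 servings → $12.00.
carrots + Greek yogurt: the both-tight solution has a negative serving — not a feasible corner.
The minimum over all feasible corners is $1.05.

$1.05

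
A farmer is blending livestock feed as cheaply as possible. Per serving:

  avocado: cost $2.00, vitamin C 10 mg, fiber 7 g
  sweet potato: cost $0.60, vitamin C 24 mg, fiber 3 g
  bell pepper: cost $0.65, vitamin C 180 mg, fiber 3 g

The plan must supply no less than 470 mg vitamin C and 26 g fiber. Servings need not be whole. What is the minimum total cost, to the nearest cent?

$5.28

avocado only: max(470/10, 26/7) = 47 servings → $94.00.
sweet potato only: max(470/24, 26/3) = 19.58 servings → $11.75.
bell pepper only: max(470/180, 26/3) = 8.667 servings → $5.63.
avocado + sweet potato with both targets exact would need a negative amount; discard.
avocado + bell pepper with both tight: 2.659 servings and 2.463 servings → $6.92.
sweet potato + bell pepper with both tight: 6.987 servings and 1.679 servings → $5.28.
So the least-cost plan costs $5.28.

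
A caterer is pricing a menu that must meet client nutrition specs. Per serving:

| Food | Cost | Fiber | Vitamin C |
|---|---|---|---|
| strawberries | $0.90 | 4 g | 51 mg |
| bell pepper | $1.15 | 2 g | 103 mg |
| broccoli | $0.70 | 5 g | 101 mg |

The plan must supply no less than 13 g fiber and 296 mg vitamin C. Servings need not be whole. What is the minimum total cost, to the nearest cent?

$2.05

At the optimum either one food covers both requirements or two foods hit both targets exactly; no other combination can be cheaper.
strawberries only: max(13/4, 296/51) = 5.804 servings → $5.22.
bell pepper only: max(13/2, 296/103) = 6.5 servings → $7.47.
broccoli only: max(13/5, 296/101) = 2.931 servings → $2.05.
strawberries + bell pepper with both tight: 2.41 servings and 1.681 servings → $4.10.
strawberries + broccoli with both targets exact would need a negative amount; discard.
bell pepper + broccoli with both tight: 0.5335 servings and 2.387 servings → $2.28.
Cheapest feasible corner: $2.05.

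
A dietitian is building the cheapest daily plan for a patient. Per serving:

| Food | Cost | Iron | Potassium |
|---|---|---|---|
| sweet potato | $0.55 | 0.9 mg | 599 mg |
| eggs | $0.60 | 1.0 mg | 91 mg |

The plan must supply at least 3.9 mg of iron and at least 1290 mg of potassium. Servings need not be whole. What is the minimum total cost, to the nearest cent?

$2.36

At the optimum either one food covers both requirements or two foods hit both targets exactly; no other combination can be cheaper.
sweet potato only: max(3.9/0.9, 1290/599) = 4.333 servings → $2.38.
eggs only: max(3.9/1.0, 1290/91) = 14.18 servings → $8.51.
sweet potato + eggs with both tight: 1.808 servings and 2.272 servings → $2.36.
So the least-cost plan costs $2.36.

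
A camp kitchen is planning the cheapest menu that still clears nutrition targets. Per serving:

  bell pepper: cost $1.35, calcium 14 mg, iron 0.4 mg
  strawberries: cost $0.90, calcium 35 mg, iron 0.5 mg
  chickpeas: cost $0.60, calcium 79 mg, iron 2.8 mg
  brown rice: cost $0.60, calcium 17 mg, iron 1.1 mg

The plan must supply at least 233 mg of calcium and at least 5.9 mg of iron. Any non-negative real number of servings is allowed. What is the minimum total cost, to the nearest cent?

$1.77

Two binding constraints pin down two serving amounts, so the optimal mix uses at most two foods. The candidates are each food alone (scaled to the tighter of calcium/iron) and each pair with both constraints tight.
bell pepper only: max(233/14, 5.9/0.4) = 16.64 servings → $22.47.
strawberries only: max(233/35, 5.9/0.5) = 11.8 servings → $10.62.
chickpeas only: max(233/79, 5.9/2.8) = 2.949 servings → $1.77.
brown rice only: max(233/17, 5.9/1.1) = 13.71 servings → $8.22.
bell pepper + strawberries with both tight: 12.86 servings and 1.514 servings → $18.72.
bell pepper + chickpeas: the both-tight solution has a negative serving — not a feasible corner.
bell pepper + brown rice: intersection lies outside the first quadrant.
strawberries + chickpeas with both tight: 3.185 servings and 1.538 servings → $3.79.
strawberries + brown rice with both tight: 5.2 servings and 3 servings → $6.48.
chickpeas + brown rice: intersection lies outside the first quadrant.
The minimum over all feasible corners is $1.77.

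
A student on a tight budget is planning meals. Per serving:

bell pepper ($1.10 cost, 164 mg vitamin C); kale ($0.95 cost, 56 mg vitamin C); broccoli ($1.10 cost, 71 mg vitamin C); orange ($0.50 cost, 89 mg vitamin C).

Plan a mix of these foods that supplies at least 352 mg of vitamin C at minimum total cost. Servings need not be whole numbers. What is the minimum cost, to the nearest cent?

Cost per mg of vitamin C: orange $0.0056, bell pepper $0.0067, broccoli $0.0155, kale $0.0170.
With no serving limits, use only orange: 352 mg / 89 mg = 3.955 servings × $0.50 = $1.98.

$1.98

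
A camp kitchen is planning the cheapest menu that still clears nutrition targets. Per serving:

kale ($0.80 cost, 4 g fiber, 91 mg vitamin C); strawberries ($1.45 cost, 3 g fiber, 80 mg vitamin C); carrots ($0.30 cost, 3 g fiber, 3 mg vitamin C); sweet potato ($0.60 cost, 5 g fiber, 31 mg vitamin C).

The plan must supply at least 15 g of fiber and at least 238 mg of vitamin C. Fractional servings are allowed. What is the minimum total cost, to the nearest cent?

A basic optimal solution has at most two foods positive. Try each food alone and each pair with both targets met exactly.
kale only: max(15/4, 238/91) = 3.75 servings → $3.00.
strawberries only: max(15/3, 238/80) = 5 servings → $7.25.
carrots only: max(15/3, 238/3) = 79.33 servings → $23.80.
sweet potato only: max(15/5, 238/31) = 7.677 servings → $4.61.
kale + strawberries: intersection lies outside the first quadrant.
kale + carrots with both tight: 2.563 servings and 1.582 servings → $2.53.
kale + sweet potato with both tight: 2.19 servings and 1.248 servings → $2.50.
strawberries + carrots with both tight: 2.896 servings and 2.104 servings → $4.83.
strawberries + sweet potato with both tight: 2.362 servings and 1.583 servings → $4.37.
carrots + sweet potato with both targets exact would need a negative amount; discard.
The minimum over all feasible corners is $2.50.

$2.50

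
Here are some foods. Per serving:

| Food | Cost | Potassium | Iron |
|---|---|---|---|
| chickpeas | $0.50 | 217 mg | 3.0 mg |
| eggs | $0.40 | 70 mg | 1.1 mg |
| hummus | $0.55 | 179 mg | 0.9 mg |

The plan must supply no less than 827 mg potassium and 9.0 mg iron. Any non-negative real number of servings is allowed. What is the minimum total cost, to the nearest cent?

$1.91

With two linear requirements the optimum uses one or two foods; enumerate the corners.
chickpeas only: max(827/217, 9.0/3.0) = 3.811 servings → $1.91.
eggs only: max(827/70, 9.0/1.1) = 11.81 servings → $4.73.
hummus only: max(827/179, 9.0/0.9) = 10 servings → $5.50.
chickpeas + eggs: intersection lies outside the first quadrant.
chickpeas + hummus with both tight: 2.536 servings and 1.545 servings → $2.12.
eggs + hummus with both tight: 6.473 servings and 2.089 servings → $3.74.
So the least-cost plan costs $1.91.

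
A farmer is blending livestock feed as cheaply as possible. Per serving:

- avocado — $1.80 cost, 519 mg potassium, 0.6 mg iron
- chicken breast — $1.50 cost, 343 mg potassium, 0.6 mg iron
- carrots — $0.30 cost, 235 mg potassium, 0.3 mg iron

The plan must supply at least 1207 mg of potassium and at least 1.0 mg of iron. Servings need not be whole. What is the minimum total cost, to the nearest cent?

$1.54

For a min-cost LP with two ≥-constraints, a basic feasible solution has at most two positive variables.
avocado only: max(1207/519, 1.0/0.6) = 2.326 servings → $4.19.
chicken breast only: max(1207/343, 1.0/0.6) = 3.519 servings → $5.28.
carrots only: max(1207/235, 1.0/0.3) = 5.136 servings → $1.54.
avocado + chicken breast with both targets exact would need a negative amount; discard.
avocado + carrots with both targets exact would need a negative amount; discard.
chicken breast + carrots: intersection lies outside the first quadrant.
So the least-cost plan costs $1.54.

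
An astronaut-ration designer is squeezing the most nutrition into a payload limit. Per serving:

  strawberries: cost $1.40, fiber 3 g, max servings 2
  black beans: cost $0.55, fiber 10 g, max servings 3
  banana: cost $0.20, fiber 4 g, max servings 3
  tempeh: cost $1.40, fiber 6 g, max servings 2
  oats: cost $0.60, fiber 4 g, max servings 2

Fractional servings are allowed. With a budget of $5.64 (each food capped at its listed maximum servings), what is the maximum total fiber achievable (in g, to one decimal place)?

59.4 g

Fiber per dollar: banana 20, black beans 18.18, oats 6.667, tempeh 4.286, strawberries 2.143.
Take 3 servings of banana: spends $0.60, +12.0 g fiber (running total 12.0 g).
Take 3 servings of black beans: spends $1.65, +30.0 g fiber (running total 42.0 g).
Take 2 servings of oats: spends $1.20, +8.0 g fiber (running total 50.0 g).
Take 1.564 servings of tempeh: spends $2.19, +9.4 g fiber (running total 59.4 g).
Greedy by best ratio exhausts the cost allowance optimally: 59.4 g.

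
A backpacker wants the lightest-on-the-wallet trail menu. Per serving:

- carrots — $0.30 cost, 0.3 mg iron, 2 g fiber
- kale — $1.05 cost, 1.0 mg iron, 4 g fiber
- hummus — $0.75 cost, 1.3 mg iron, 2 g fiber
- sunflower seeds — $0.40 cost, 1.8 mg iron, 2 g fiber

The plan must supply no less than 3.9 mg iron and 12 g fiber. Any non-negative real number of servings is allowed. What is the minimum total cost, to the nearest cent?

Check every corner: each single food scaled to meet both minima, and each pair solved so both constraints bind.
carrots only: max(3.9/0.3, 12/2) = 13 servings → $3.90.
kale only: max(3.9/1.0, 12/4) = 3.9 servings → $4.09.
hummus only: max(3.9/1.3, 12/2) = 6 servings → $4.50.
sunflower seeds only: max(3.9/1.8, 12/2) = 6 servings → $2.40.
carrots + kale: intersection lies outside the first quadrant.
carrots + hummus with both tight: 3.9 servings and 2.1 servings → $2.75.
carrots + sunflower seeds with both tight: 4.6 servings and 1.4 servings → $1.94.
kale + hummus with both tight: 2.438 servings and 1.125 servings → $3.40.
kale + sunflower seeds with both tight: 2.654 servings and 0.6923 servings → $3.06.
hummus + sunflower seeds with both targets exact would need a negative amount; discard.
Cheapest feasible corner: $1.94.

$1.94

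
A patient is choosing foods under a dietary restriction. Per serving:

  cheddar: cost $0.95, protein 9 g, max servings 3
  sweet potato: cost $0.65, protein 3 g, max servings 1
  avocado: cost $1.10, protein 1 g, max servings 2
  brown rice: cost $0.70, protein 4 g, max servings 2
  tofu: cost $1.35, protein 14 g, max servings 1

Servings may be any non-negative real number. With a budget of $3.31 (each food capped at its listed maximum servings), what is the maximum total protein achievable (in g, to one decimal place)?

Protein per dollar: tofu 10.37, cheddar 9.474, brown rice 5.714, sweet potato 4.615, avocado 0.9091.
Take 1 serving of tofu: spends $1.35, +14.0 g protein (running total 14.0 g).
Take 2.063 servings of cheddar: spends $1.96, +18.6 g protein (running total 32.6 g).
Greedy by best ratio exhausts the cost allowance optimally: 32.6 g.

32.6 g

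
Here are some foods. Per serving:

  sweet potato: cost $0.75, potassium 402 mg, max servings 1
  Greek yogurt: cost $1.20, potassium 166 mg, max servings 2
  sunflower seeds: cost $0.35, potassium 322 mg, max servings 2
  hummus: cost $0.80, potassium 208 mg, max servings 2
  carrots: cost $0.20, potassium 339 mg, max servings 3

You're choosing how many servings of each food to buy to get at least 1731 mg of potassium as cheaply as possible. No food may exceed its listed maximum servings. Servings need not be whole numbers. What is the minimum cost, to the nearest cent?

Cost per mg of potassium: carrots $0.0006, sunflower seeds $0.0011, sweet potato $0.0019, hummus $0.0038, Greek yogurt $0.0072.
Take 3 servings of carrots: +1017.0 mg potassium for $0.60 (total $0.60, still need 714.0 mg).
Take 2 servings of sunflower seeds: +644.0 mg potassium for $0.70 (total $1.30, still need 70.0 mg).
Take 0.1741 servings of sweet potato: +70.0 mg potassium for $0.13 (total $1.43, still need 0.0 mg).
Filling from the cheapest source first is optimal under one linear minimum: $1.43.

$1.43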